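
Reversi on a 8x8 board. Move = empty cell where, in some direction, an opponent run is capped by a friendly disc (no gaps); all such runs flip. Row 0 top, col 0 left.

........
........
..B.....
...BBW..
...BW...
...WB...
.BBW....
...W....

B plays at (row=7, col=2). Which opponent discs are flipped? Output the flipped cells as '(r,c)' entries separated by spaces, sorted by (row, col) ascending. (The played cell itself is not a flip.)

Answer: (6,3)

Derivation:
Dir NW: first cell 'B' (not opp) -> no flip
Dir N: first cell 'B' (not opp) -> no flip
Dir NE: opp run (6,3) capped by B -> flip
Dir W: first cell '.' (not opp) -> no flip
Dir E: opp run (7,3), next='.' -> no flip
Dir SW: edge -> no flip
Dir S: edge -> no flip
Dir SE: edge -> no flip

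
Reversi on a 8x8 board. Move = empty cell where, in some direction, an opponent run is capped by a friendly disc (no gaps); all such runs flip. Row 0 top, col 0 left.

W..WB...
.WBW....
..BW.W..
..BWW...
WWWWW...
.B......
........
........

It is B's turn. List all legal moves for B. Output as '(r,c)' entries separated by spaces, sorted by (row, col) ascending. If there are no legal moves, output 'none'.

Answer: (0,2) (1,0) (1,4) (2,4) (3,1) (3,5) (4,5) (5,0) (5,2) (5,4) (5,5)

Derivation:
(0,1): no bracket -> illegal
(0,2): flips 1 -> legal
(1,0): flips 1 -> legal
(1,4): flips 2 -> legal
(1,5): no bracket -> illegal
(1,6): no bracket -> illegal
(2,0): no bracket -> illegal
(2,1): no bracket -> illegal
(2,4): flips 3 -> legal
(2,6): no bracket -> illegal
(3,0): no bracket -> illegal
(3,1): flips 1 -> legal
(3,5): flips 2 -> legal
(3,6): no bracket -> illegal
(4,5): flips 2 -> legal
(5,0): flips 1 -> legal
(5,2): flips 1 -> legal
(5,3): no bracket -> illegal
(5,4): flips 1 -> legal
(5,5): flips 2 -> legal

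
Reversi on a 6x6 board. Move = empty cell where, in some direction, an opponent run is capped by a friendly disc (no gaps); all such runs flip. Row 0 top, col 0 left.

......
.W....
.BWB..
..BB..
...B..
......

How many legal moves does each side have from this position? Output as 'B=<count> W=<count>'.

-- B to move --
(0,0): flips 2 -> legal
(0,1): flips 1 -> legal
(0,2): no bracket -> illegal
(1,0): no bracket -> illegal
(1,2): flips 1 -> legal
(1,3): no bracket -> illegal
(2,0): no bracket -> illegal
(3,1): no bracket -> illegal
B mobility = 3
-- W to move --
(1,0): no bracket -> illegal
(1,2): no bracket -> illegal
(1,3): no bracket -> illegal
(1,4): no bracket -> illegal
(2,0): flips 1 -> legal
(2,4): flips 1 -> legal
(3,0): no bracket -> illegal
(3,1): flips 1 -> legal
(3,4): no bracket -> illegal
(4,1): no bracket -> illegal
(4,2): flips 1 -> legal
(4,4): flips 1 -> legal
(5,2): no bracket -> illegal
(5,3): no bracket -> illegal
(5,4): no bracket -> illegal
W mobility = 5

Answer: B=3 W=5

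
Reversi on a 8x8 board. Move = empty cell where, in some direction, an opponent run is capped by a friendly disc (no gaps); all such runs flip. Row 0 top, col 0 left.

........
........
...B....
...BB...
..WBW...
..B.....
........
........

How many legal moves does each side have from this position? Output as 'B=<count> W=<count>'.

-- B to move --
(3,1): no bracket -> illegal
(3,2): flips 1 -> legal
(3,5): no bracket -> illegal
(4,1): flips 1 -> legal
(4,5): flips 1 -> legal
(5,1): flips 1 -> legal
(5,3): no bracket -> illegal
(5,4): flips 1 -> legal
(5,5): flips 1 -> legal
B mobility = 6
-- W to move --
(1,2): no bracket -> illegal
(1,3): no bracket -> illegal
(1,4): no bracket -> illegal
(2,2): flips 1 -> legal
(2,4): flips 2 -> legal
(2,5): no bracket -> illegal
(3,2): no bracket -> illegal
(3,5): no bracket -> illegal
(4,1): no bracket -> illegal
(4,5): no bracket -> illegal
(5,1): no bracket -> illegal
(5,3): no bracket -> illegal
(5,4): no bracket -> illegal
(6,1): no bracket -> illegal
(6,2): flips 1 -> legal
(6,3): no bracket -> illegal
W mobility = 3

Answer: B=6 W=3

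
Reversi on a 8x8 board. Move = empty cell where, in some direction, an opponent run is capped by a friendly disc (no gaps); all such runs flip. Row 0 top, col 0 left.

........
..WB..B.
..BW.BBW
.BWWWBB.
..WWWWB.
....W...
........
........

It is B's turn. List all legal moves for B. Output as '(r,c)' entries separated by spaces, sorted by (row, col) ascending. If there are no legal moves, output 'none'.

(0,1): no bracket -> illegal
(0,2): flips 1 -> legal
(0,3): no bracket -> illegal
(1,1): flips 1 -> legal
(1,4): no bracket -> illegal
(1,7): no bracket -> illegal
(2,1): no bracket -> illegal
(2,4): flips 1 -> legal
(3,7): no bracket -> illegal
(4,1): flips 4 -> legal
(5,1): no bracket -> illegal
(5,2): flips 4 -> legal
(5,3): flips 5 -> legal
(5,5): flips 3 -> legal
(5,6): no bracket -> illegal
(6,3): flips 2 -> legal
(6,4): no bracket -> illegal
(6,5): no bracket -> illegal

Answer: (0,2) (1,1) (2,4) (4,1) (5,2) (5,3) (5,5) (6,3)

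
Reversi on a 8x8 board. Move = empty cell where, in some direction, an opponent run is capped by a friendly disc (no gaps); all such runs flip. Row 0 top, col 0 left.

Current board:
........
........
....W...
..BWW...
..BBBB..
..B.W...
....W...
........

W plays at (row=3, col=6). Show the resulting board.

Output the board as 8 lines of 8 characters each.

Answer: ........
........
....W...
..BWW.W.
..BBBW..
..B.W...
....W...
........

Derivation:
Place W at (3,6); scan 8 dirs for brackets.
Dir NW: first cell '.' (not opp) -> no flip
Dir N: first cell '.' (not opp) -> no flip
Dir NE: first cell '.' (not opp) -> no flip
Dir W: first cell '.' (not opp) -> no flip
Dir E: first cell '.' (not opp) -> no flip
Dir SW: opp run (4,5) capped by W -> flip
Dir S: first cell '.' (not opp) -> no flip
Dir SE: first cell '.' (not opp) -> no flip
All flips: (4,5)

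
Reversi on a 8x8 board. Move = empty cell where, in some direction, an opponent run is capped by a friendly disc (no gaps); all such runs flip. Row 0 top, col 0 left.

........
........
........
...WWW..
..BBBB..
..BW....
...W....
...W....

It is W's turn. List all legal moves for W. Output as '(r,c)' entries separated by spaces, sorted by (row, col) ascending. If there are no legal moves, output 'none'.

(3,1): flips 1 -> legal
(3,2): no bracket -> illegal
(3,6): no bracket -> illegal
(4,1): flips 1 -> legal
(4,6): no bracket -> illegal
(5,1): flips 2 -> legal
(5,4): flips 1 -> legal
(5,5): flips 2 -> legal
(5,6): flips 1 -> legal
(6,1): flips 2 -> legal
(6,2): no bracket -> illegal

Answer: (3,1) (4,1) (5,1) (5,4) (5,5) (5,6) (6,1)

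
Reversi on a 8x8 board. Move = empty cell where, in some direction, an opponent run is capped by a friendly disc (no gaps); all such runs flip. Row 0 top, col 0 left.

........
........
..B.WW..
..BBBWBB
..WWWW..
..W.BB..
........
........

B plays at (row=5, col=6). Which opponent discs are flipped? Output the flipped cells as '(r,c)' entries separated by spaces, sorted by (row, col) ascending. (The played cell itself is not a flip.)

Answer: (4,5)

Derivation:
Dir NW: opp run (4,5) capped by B -> flip
Dir N: first cell '.' (not opp) -> no flip
Dir NE: first cell '.' (not opp) -> no flip
Dir W: first cell 'B' (not opp) -> no flip
Dir E: first cell '.' (not opp) -> no flip
Dir SW: first cell '.' (not opp) -> no flip
Dir S: first cell '.' (not opp) -> no flip
Dir SE: first cell '.' (not opp) -> no flip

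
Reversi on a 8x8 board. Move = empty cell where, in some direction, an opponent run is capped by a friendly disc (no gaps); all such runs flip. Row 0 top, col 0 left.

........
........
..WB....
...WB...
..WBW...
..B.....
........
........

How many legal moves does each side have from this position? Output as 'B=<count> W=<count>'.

-- B to move --
(1,1): no bracket -> illegal
(1,2): no bracket -> illegal
(1,3): no bracket -> illegal
(2,1): flips 1 -> legal
(2,4): no bracket -> illegal
(3,1): no bracket -> illegal
(3,2): flips 2 -> legal
(3,5): no bracket -> illegal
(4,1): flips 1 -> legal
(4,5): flips 1 -> legal
(5,1): no bracket -> illegal
(5,3): no bracket -> illegal
(5,4): flips 1 -> legal
(5,5): no bracket -> illegal
B mobility = 5
-- W to move --
(1,2): no bracket -> illegal
(1,3): flips 1 -> legal
(1,4): no bracket -> illegal
(2,4): flips 2 -> legal
(2,5): no bracket -> illegal
(3,2): no bracket -> illegal
(3,5): flips 1 -> legal
(4,1): no bracket -> illegal
(4,5): no bracket -> illegal
(5,1): no bracket -> illegal
(5,3): flips 1 -> legal
(5,4): no bracket -> illegal
(6,1): no bracket -> illegal
(6,2): flips 1 -> legal
(6,3): no bracket -> illegal
W mobility = 5

Answer: B=5 W=5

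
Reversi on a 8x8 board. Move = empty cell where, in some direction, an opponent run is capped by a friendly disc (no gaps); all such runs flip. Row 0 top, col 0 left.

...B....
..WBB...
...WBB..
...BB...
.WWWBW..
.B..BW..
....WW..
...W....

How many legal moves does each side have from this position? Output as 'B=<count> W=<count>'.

-- B to move --
(0,1): flips 2 -> legal
(0,2): no bracket -> illegal
(1,1): flips 1 -> legal
(2,1): flips 1 -> legal
(2,2): flips 1 -> legal
(3,0): no bracket -> illegal
(3,1): flips 1 -> legal
(3,2): flips 2 -> legal
(3,5): no bracket -> illegal
(3,6): flips 1 -> legal
(4,0): flips 3 -> legal
(4,6): flips 1 -> legal
(5,0): no bracket -> illegal
(5,2): flips 1 -> legal
(5,3): flips 1 -> legal
(5,6): flips 2 -> legal
(6,2): no bracket -> illegal
(6,3): no bracket -> illegal
(6,6): flips 1 -> legal
(7,2): no bracket -> illegal
(7,4): flips 1 -> legal
(7,5): no bracket -> illegal
(7,6): flips 1 -> legal
B mobility = 15
-- W to move --
(0,2): no bracket -> illegal
(0,4): flips 5 -> legal
(0,5): flips 1 -> legal
(1,5): flips 4 -> legal
(1,6): flips 2 -> legal
(2,2): flips 2 -> legal
(2,6): flips 2 -> legal
(3,2): no bracket -> illegal
(3,5): no bracket -> illegal
(3,6): no bracket -> illegal
(4,0): no bracket -> illegal
(5,0): no bracket -> illegal
(5,2): no bracket -> illegal
(5,3): flips 1 -> legal
(6,0): flips 1 -> legal
(6,1): flips 1 -> legal
(6,2): no bracket -> illegal
(6,3): flips 1 -> legal
W mobility = 10

Answer: B=15 W=10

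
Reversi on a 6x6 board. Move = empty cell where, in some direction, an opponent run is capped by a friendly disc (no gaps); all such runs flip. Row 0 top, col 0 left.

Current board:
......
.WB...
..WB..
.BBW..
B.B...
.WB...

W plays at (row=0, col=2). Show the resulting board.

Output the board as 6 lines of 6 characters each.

Answer: ..W...
.WW...
..WB..
.BBW..
B.B...
.WB...

Derivation:
Place W at (0,2); scan 8 dirs for brackets.
Dir NW: edge -> no flip
Dir N: edge -> no flip
Dir NE: edge -> no flip
Dir W: first cell '.' (not opp) -> no flip
Dir E: first cell '.' (not opp) -> no flip
Dir SW: first cell 'W' (not opp) -> no flip
Dir S: opp run (1,2) capped by W -> flip
Dir SE: first cell '.' (not opp) -> no flip
All flips: (1,2)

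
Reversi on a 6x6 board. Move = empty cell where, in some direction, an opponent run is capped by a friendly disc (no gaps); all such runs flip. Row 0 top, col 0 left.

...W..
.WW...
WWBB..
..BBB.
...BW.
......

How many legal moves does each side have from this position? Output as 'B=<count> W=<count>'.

-- B to move --
(0,0): flips 1 -> legal
(0,1): flips 1 -> legal
(0,2): flips 1 -> legal
(0,4): no bracket -> illegal
(1,0): flips 1 -> legal
(1,3): no bracket -> illegal
(1,4): no bracket -> illegal
(3,0): no bracket -> illegal
(3,1): no bracket -> illegal
(3,5): no bracket -> illegal
(4,5): flips 1 -> legal
(5,3): no bracket -> illegal
(5,4): flips 1 -> legal
(5,5): flips 1 -> legal
B mobility = 7
-- W to move --
(1,3): no bracket -> illegal
(1,4): no bracket -> illegal
(2,4): flips 3 -> legal
(2,5): no bracket -> illegal
(3,1): no bracket -> illegal
(3,5): no bracket -> illegal
(4,1): no bracket -> illegal
(4,2): flips 3 -> legal
(4,5): flips 2 -> legal
(5,2): no bracket -> illegal
(5,3): no bracket -> illegal
(5,4): flips 2 -> legal
W mobility = 4

Answer: B=7 W=4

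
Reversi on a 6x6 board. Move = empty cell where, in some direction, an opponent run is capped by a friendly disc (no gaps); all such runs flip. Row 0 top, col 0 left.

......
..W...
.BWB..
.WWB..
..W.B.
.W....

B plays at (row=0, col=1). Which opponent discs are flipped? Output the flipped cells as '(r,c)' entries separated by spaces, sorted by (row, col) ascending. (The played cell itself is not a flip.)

Dir NW: edge -> no flip
Dir N: edge -> no flip
Dir NE: edge -> no flip
Dir W: first cell '.' (not opp) -> no flip
Dir E: first cell '.' (not opp) -> no flip
Dir SW: first cell '.' (not opp) -> no flip
Dir S: first cell '.' (not opp) -> no flip
Dir SE: opp run (1,2) capped by B -> flip

Answer: (1,2)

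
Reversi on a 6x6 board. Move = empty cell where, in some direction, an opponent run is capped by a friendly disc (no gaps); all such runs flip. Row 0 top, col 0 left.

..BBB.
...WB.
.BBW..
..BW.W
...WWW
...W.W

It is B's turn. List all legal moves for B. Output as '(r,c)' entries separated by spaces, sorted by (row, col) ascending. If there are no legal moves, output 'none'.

Answer: (1,2) (2,4) (3,4) (5,4)

Derivation:
(1,2): flips 1 -> legal
(2,4): flips 2 -> legal
(2,5): no bracket -> illegal
(3,4): flips 1 -> legal
(4,2): no bracket -> illegal
(5,2): no bracket -> illegal
(5,4): flips 1 -> legal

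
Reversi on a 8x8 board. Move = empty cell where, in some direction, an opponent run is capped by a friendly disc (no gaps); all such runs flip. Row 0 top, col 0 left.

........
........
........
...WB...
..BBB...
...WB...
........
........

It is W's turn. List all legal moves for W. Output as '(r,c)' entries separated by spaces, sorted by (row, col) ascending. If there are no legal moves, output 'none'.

(2,3): no bracket -> illegal
(2,4): no bracket -> illegal
(2,5): no bracket -> illegal
(3,1): flips 1 -> legal
(3,2): no bracket -> illegal
(3,5): flips 2 -> legal
(4,1): no bracket -> illegal
(4,5): no bracket -> illegal
(5,1): flips 1 -> legal
(5,2): no bracket -> illegal
(5,5): flips 2 -> legal
(6,3): no bracket -> illegal
(6,4): no bracket -> illegal
(6,5): no bracket -> illegal

Answer: (3,1) (3,5) (5,1) (5,5)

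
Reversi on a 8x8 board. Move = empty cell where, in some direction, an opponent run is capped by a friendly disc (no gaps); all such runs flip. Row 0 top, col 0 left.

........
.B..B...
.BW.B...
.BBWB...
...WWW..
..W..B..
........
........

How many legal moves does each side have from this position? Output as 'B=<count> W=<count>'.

-- B to move --
(1,2): flips 1 -> legal
(1,3): flips 1 -> legal
(2,3): flips 1 -> legal
(3,5): flips 1 -> legal
(3,6): no bracket -> illegal
(4,1): no bracket -> illegal
(4,2): flips 1 -> legal
(4,6): no bracket -> illegal
(5,1): no bracket -> illegal
(5,3): no bracket -> illegal
(5,4): flips 2 -> legal
(5,6): flips 1 -> legal
(6,1): flips 2 -> legal
(6,2): no bracket -> illegal
(6,3): no bracket -> illegal
B mobility = 8
-- W to move --
(0,0): flips 1 -> legal
(0,1): no bracket -> illegal
(0,2): no bracket -> illegal
(0,3): no bracket -> illegal
(0,4): flips 3 -> legal
(0,5): no bracket -> illegal
(1,0): flips 2 -> legal
(1,2): no bracket -> illegal
(1,3): no bracket -> illegal
(1,5): flips 1 -> legal
(2,0): flips 1 -> legal
(2,3): flips 1 -> legal
(2,5): flips 1 -> legal
(3,0): flips 2 -> legal
(3,5): flips 1 -> legal
(4,0): flips 1 -> legal
(4,1): no bracket -> illegal
(4,2): flips 1 -> legal
(4,6): no bracket -> illegal
(5,4): no bracket -> illegal
(5,6): no bracket -> illegal
(6,4): no bracket -> illegal
(6,5): flips 1 -> legal
(6,6): flips 1 -> legal
W mobility = 13

Answer: B=8 W=13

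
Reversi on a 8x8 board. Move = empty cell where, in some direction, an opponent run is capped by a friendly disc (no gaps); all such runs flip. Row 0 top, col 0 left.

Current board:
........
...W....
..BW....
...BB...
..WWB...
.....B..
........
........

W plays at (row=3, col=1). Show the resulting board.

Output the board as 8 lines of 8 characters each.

Answer: ........
...W....
..WW....
.W.BB...
..WWB...
.....B..
........
........

Derivation:
Place W at (3,1); scan 8 dirs for brackets.
Dir NW: first cell '.' (not opp) -> no flip
Dir N: first cell '.' (not opp) -> no flip
Dir NE: opp run (2,2) capped by W -> flip
Dir W: first cell '.' (not opp) -> no flip
Dir E: first cell '.' (not opp) -> no flip
Dir SW: first cell '.' (not opp) -> no flip
Dir S: first cell '.' (not opp) -> no flip
Dir SE: first cell 'W' (not opp) -> no flip
All flips: (2,2)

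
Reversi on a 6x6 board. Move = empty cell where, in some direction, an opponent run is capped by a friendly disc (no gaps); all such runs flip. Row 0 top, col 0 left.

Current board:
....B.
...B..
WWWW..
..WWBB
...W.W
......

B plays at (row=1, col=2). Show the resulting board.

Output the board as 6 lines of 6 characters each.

Answer: ....B.
..BB..
WWWB..
..WWBB
...W.W
......

Derivation:
Place B at (1,2); scan 8 dirs for brackets.
Dir NW: first cell '.' (not opp) -> no flip
Dir N: first cell '.' (not opp) -> no flip
Dir NE: first cell '.' (not opp) -> no flip
Dir W: first cell '.' (not opp) -> no flip
Dir E: first cell 'B' (not opp) -> no flip
Dir SW: opp run (2,1), next='.' -> no flip
Dir S: opp run (2,2) (3,2), next='.' -> no flip
Dir SE: opp run (2,3) capped by B -> flip
All flips: (2,3)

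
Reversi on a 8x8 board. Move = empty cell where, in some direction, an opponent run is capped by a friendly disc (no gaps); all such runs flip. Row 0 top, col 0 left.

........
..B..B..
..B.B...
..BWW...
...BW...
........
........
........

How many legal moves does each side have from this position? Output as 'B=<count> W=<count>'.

-- B to move --
(2,3): flips 1 -> legal
(2,5): flips 1 -> legal
(3,5): flips 2 -> legal
(4,2): flips 1 -> legal
(4,5): flips 1 -> legal
(5,3): no bracket -> illegal
(5,4): flips 2 -> legal
(5,5): flips 2 -> legal
B mobility = 7
-- W to move --
(0,1): no bracket -> illegal
(0,2): no bracket -> illegal
(0,3): no bracket -> illegal
(0,4): no bracket -> illegal
(0,5): no bracket -> illegal
(0,6): flips 2 -> legal
(1,1): flips 1 -> legal
(1,3): no bracket -> illegal
(1,4): flips 1 -> legal
(1,6): no bracket -> illegal
(2,1): no bracket -> illegal
(2,3): no bracket -> illegal
(2,5): no bracket -> illegal
(2,6): no bracket -> illegal
(3,1): flips 1 -> legal
(3,5): no bracket -> illegal
(4,1): no bracket -> illegal
(4,2): flips 1 -> legal
(5,2): flips 1 -> legal
(5,3): flips 1 -> legal
(5,4): no bracket -> illegal
W mobility = 7

Answer: B=7 W=7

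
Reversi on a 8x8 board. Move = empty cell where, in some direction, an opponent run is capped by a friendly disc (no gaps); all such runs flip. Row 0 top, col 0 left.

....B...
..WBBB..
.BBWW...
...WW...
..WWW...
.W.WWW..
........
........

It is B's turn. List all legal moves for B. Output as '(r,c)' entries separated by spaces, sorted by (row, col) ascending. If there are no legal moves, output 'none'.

(0,1): no bracket -> illegal
(0,2): flips 1 -> legal
(0,3): flips 1 -> legal
(1,1): flips 1 -> legal
(2,5): flips 2 -> legal
(3,1): no bracket -> illegal
(3,2): flips 1 -> legal
(3,5): flips 1 -> legal
(4,0): no bracket -> illegal
(4,1): no bracket -> illegal
(4,5): no bracket -> illegal
(4,6): no bracket -> illegal
(5,0): no bracket -> illegal
(5,2): no bracket -> illegal
(5,6): no bracket -> illegal
(6,0): flips 4 -> legal
(6,1): no bracket -> illegal
(6,2): no bracket -> illegal
(6,3): flips 4 -> legal
(6,4): flips 4 -> legal
(6,5): no bracket -> illegal
(6,6): flips 3 -> legal

Answer: (0,2) (0,3) (1,1) (2,5) (3,2) (3,5) (6,0) (6,3) (6,4) (6,6)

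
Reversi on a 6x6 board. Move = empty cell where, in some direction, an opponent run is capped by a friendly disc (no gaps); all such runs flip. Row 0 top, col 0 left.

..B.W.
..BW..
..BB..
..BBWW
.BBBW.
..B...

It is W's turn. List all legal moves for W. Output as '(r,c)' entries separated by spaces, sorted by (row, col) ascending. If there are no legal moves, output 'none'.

Answer: (0,1) (1,1) (3,1) (4,0) (5,3)

Derivation:
(0,1): flips 2 -> legal
(0,3): no bracket -> illegal
(1,1): flips 3 -> legal
(1,4): no bracket -> illegal
(2,1): no bracket -> illegal
(2,4): no bracket -> illegal
(3,0): no bracket -> illegal
(3,1): flips 3 -> legal
(4,0): flips 3 -> legal
(5,0): no bracket -> illegal
(5,1): no bracket -> illegal
(5,3): flips 3 -> legal
(5,4): no bracket -> illegal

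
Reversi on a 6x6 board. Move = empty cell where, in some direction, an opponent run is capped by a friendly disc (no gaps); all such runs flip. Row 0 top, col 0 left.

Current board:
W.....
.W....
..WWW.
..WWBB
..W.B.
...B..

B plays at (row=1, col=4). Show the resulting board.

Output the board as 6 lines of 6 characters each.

Answer: W.....
.W..B.
..WWB.
..WWBB
..W.B.
...B..

Derivation:
Place B at (1,4); scan 8 dirs for brackets.
Dir NW: first cell '.' (not opp) -> no flip
Dir N: first cell '.' (not opp) -> no flip
Dir NE: first cell '.' (not opp) -> no flip
Dir W: first cell '.' (not opp) -> no flip
Dir E: first cell '.' (not opp) -> no flip
Dir SW: opp run (2,3) (3,2), next='.' -> no flip
Dir S: opp run (2,4) capped by B -> flip
Dir SE: first cell '.' (not opp) -> no flip
All flips: (2,4)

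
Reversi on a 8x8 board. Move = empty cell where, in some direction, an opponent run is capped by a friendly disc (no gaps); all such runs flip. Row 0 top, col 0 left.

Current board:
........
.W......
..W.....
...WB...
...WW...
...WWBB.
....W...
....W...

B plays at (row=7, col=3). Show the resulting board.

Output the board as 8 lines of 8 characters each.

Place B at (7,3); scan 8 dirs for brackets.
Dir NW: first cell '.' (not opp) -> no flip
Dir N: first cell '.' (not opp) -> no flip
Dir NE: opp run (6,4) capped by B -> flip
Dir W: first cell '.' (not opp) -> no flip
Dir E: opp run (7,4), next='.' -> no flip
Dir SW: edge -> no flip
Dir S: edge -> no flip
Dir SE: edge -> no flip
All flips: (6,4)

Answer: ........
.W......
..W.....
...WB...
...WW...
...WWBB.
....B...
...BW...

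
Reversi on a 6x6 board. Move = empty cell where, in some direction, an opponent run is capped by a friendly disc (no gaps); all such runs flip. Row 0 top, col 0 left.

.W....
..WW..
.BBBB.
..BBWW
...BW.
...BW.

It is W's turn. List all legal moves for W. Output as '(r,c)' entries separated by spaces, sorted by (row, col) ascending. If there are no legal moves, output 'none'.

Answer: (1,0) (1,1) (1,4) (3,0) (3,1) (4,2) (5,2)

Derivation:
(1,0): flips 3 -> legal
(1,1): flips 2 -> legal
(1,4): flips 1 -> legal
(1,5): no bracket -> illegal
(2,0): no bracket -> illegal
(2,5): no bracket -> illegal
(3,0): flips 1 -> legal
(3,1): flips 3 -> legal
(4,1): no bracket -> illegal
(4,2): flips 3 -> legal
(5,2): flips 2 -> legal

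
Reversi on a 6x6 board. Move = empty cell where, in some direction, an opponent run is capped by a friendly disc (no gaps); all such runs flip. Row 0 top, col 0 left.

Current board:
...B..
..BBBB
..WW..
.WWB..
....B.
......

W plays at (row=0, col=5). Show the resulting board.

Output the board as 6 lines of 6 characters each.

Place W at (0,5); scan 8 dirs for brackets.
Dir NW: edge -> no flip
Dir N: edge -> no flip
Dir NE: edge -> no flip
Dir W: first cell '.' (not opp) -> no flip
Dir E: edge -> no flip
Dir SW: opp run (1,4) capped by W -> flip
Dir S: opp run (1,5), next='.' -> no flip
Dir SE: edge -> no flip
All flips: (1,4)

Answer: ...B.W
..BBWB
..WW..
.WWB..
....B.
......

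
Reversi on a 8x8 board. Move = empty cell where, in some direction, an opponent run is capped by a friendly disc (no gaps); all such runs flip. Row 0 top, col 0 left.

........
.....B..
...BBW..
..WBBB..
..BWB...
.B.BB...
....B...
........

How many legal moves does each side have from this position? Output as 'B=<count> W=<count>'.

-- B to move --
(1,4): no bracket -> illegal
(1,6): flips 1 -> legal
(2,1): flips 2 -> legal
(2,2): flips 1 -> legal
(2,6): flips 1 -> legal
(3,1): flips 1 -> legal
(3,6): no bracket -> illegal
(4,1): flips 1 -> legal
(5,2): flips 1 -> legal
B mobility = 7
-- W to move --
(0,4): no bracket -> illegal
(0,5): flips 1 -> legal
(0,6): no bracket -> illegal
(1,2): no bracket -> illegal
(1,3): flips 2 -> legal
(1,4): flips 1 -> legal
(1,6): no bracket -> illegal
(2,2): flips 2 -> legal
(2,6): no bracket -> illegal
(3,1): no bracket -> illegal
(3,6): flips 3 -> legal
(4,0): no bracket -> illegal
(4,1): flips 1 -> legal
(4,5): flips 2 -> legal
(4,6): no bracket -> illegal
(5,0): no bracket -> illegal
(5,2): flips 1 -> legal
(5,5): no bracket -> illegal
(6,0): no bracket -> illegal
(6,1): no bracket -> illegal
(6,2): no bracket -> illegal
(6,3): flips 1 -> legal
(6,5): flips 1 -> legal
(7,3): no bracket -> illegal
(7,4): no bracket -> illegal
(7,5): no bracket -> illegal
W mobility = 10

Answer: B=7 W=10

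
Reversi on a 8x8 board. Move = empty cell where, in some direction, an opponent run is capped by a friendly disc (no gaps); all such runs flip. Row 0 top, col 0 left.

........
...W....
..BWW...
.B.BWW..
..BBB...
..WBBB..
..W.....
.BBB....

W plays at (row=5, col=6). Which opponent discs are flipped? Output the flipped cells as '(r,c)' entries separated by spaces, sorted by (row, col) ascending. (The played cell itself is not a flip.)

Answer: (5,3) (5,4) (5,5)

Derivation:
Dir NW: first cell '.' (not opp) -> no flip
Dir N: first cell '.' (not opp) -> no flip
Dir NE: first cell '.' (not opp) -> no flip
Dir W: opp run (5,5) (5,4) (5,3) capped by W -> flip
Dir E: first cell '.' (not opp) -> no flip
Dir SW: first cell '.' (not opp) -> no flip
Dir S: first cell '.' (not opp) -> no flip
Dir SE: first cell '.' (not opp) -> no flip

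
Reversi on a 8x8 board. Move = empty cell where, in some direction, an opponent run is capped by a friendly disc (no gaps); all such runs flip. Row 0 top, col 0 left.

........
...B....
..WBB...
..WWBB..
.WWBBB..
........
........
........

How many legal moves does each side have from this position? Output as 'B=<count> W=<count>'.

Answer: B=6 W=10

Derivation:
-- B to move --
(1,1): flips 2 -> legal
(1,2): no bracket -> illegal
(2,1): flips 2 -> legal
(3,0): no bracket -> illegal
(3,1): flips 3 -> legal
(4,0): flips 2 -> legal
(5,0): flips 2 -> legal
(5,1): flips 2 -> legal
(5,2): no bracket -> illegal
(5,3): no bracket -> illegal
B mobility = 6
-- W to move --
(0,2): no bracket -> illegal
(0,3): flips 2 -> legal
(0,4): flips 1 -> legal
(1,2): no bracket -> illegal
(1,4): flips 1 -> legal
(1,5): flips 1 -> legal
(2,5): flips 2 -> legal
(2,6): no bracket -> illegal
(3,6): flips 2 -> legal
(4,6): flips 3 -> legal
(5,2): no bracket -> illegal
(5,3): flips 1 -> legal
(5,4): flips 1 -> legal
(5,5): flips 1 -> legal
(5,6): no bracket -> illegal
W mobility = 10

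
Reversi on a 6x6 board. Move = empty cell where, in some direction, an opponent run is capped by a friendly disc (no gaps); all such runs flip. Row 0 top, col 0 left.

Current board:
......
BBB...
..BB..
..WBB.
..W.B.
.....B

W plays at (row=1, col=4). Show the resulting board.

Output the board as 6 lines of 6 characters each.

Place W at (1,4); scan 8 dirs for brackets.
Dir NW: first cell '.' (not opp) -> no flip
Dir N: first cell '.' (not opp) -> no flip
Dir NE: first cell '.' (not opp) -> no flip
Dir W: first cell '.' (not opp) -> no flip
Dir E: first cell '.' (not opp) -> no flip
Dir SW: opp run (2,3) capped by W -> flip
Dir S: first cell '.' (not opp) -> no flip
Dir SE: first cell '.' (not opp) -> no flip
All flips: (2,3)

Answer: ......
BBB.W.
..BW..
..WBB.
..W.B.
.....B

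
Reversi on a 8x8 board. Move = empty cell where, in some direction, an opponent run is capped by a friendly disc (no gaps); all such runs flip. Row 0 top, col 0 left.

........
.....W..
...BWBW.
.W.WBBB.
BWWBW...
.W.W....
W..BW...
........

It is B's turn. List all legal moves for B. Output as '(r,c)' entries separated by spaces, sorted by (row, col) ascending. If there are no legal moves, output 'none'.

Answer: (0,5) (1,3) (1,4) (1,6) (1,7) (2,2) (2,7) (3,2) (4,5) (5,4) (6,2) (6,5)

Derivation:
(0,4): no bracket -> illegal
(0,5): flips 1 -> legal
(0,6): no bracket -> illegal
(1,3): flips 1 -> legal
(1,4): flips 1 -> legal
(1,6): flips 1 -> legal
(1,7): flips 1 -> legal
(2,0): no bracket -> illegal
(2,1): no bracket -> illegal
(2,2): flips 1 -> legal
(2,7): flips 1 -> legal
(3,0): no bracket -> illegal
(3,2): flips 1 -> legal
(3,7): no bracket -> illegal
(4,5): flips 1 -> legal
(5,0): no bracket -> illegal
(5,2): no bracket -> illegal
(5,4): flips 1 -> legal
(5,5): no bracket -> illegal
(6,1): no bracket -> illegal
(6,2): flips 3 -> legal
(6,5): flips 1 -> legal
(7,0): no bracket -> illegal
(7,1): no bracket -> illegal
(7,3): no bracket -> illegal
(7,4): no bracket -> illegal
(7,5): no bracket -> illegal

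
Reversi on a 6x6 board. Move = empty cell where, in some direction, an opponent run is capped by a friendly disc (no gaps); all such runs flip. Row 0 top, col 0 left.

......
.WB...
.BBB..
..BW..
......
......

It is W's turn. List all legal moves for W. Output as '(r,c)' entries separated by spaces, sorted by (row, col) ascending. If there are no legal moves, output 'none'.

(0,1): no bracket -> illegal
(0,2): no bracket -> illegal
(0,3): no bracket -> illegal
(1,0): no bracket -> illegal
(1,3): flips 2 -> legal
(1,4): no bracket -> illegal
(2,0): no bracket -> illegal
(2,4): no bracket -> illegal
(3,0): no bracket -> illegal
(3,1): flips 2 -> legal
(3,4): no bracket -> illegal
(4,1): no bracket -> illegal
(4,2): no bracket -> illegal
(4,3): no bracket -> illegal

Answer: (1,3) (3,1)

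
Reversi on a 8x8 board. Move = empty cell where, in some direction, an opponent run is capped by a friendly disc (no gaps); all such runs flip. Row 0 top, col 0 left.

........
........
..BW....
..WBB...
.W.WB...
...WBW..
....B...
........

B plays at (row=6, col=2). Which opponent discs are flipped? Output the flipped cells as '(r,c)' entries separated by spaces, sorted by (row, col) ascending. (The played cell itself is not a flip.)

Dir NW: first cell '.' (not opp) -> no flip
Dir N: first cell '.' (not opp) -> no flip
Dir NE: opp run (5,3) capped by B -> flip
Dir W: first cell '.' (not opp) -> no flip
Dir E: first cell '.' (not opp) -> no flip
Dir SW: first cell '.' (not opp) -> no flip
Dir S: first cell '.' (not opp) -> no flip
Dir SE: first cell '.' (not opp) -> no flip

Answer: (5,3)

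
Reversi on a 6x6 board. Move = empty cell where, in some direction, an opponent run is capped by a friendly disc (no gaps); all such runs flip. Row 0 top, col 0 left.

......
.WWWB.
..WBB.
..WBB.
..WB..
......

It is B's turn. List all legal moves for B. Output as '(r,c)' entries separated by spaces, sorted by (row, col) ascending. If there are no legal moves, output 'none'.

Answer: (0,0) (0,1) (0,2) (0,3) (1,0) (2,1) (3,1) (4,1) (5,1)

Derivation:
(0,0): flips 2 -> legal
(0,1): flips 1 -> legal
(0,2): flips 1 -> legal
(0,3): flips 1 -> legal
(0,4): no bracket -> illegal
(1,0): flips 3 -> legal
(2,0): no bracket -> illegal
(2,1): flips 2 -> legal
(3,1): flips 1 -> legal
(4,1): flips 2 -> legal
(5,1): flips 1 -> legal
(5,2): no bracket -> illegal
(5,3): no bracket -> illegal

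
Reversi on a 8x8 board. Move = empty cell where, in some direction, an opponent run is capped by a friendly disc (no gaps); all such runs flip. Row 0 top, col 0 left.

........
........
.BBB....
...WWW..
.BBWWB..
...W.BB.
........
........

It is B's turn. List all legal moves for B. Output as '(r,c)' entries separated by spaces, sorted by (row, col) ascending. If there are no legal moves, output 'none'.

(2,4): flips 1 -> legal
(2,5): flips 1 -> legal
(2,6): no bracket -> illegal
(3,2): no bracket -> illegal
(3,6): no bracket -> illegal
(4,6): no bracket -> illegal
(5,2): no bracket -> illegal
(5,4): no bracket -> illegal
(6,2): no bracket -> illegal
(6,3): flips 3 -> legal
(6,4): flips 1 -> legal

Answer: (2,4) (2,5) (6,3) (6,4)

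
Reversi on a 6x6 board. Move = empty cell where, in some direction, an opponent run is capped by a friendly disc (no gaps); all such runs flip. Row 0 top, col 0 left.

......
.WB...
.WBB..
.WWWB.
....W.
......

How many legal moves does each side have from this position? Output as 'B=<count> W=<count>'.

Answer: B=10 W=6

Derivation:
-- B to move --
(0,0): flips 1 -> legal
(0,1): no bracket -> illegal
(0,2): no bracket -> illegal
(1,0): flips 1 -> legal
(2,0): flips 1 -> legal
(2,4): no bracket -> illegal
(3,0): flips 4 -> legal
(3,5): no bracket -> illegal
(4,0): flips 1 -> legal
(4,1): flips 1 -> legal
(4,2): flips 1 -> legal
(4,3): flips 1 -> legal
(4,5): no bracket -> illegal
(5,3): no bracket -> illegal
(5,4): flips 1 -> legal
(5,5): flips 2 -> legal
B mobility = 10
-- W to move --
(0,1): no bracket -> illegal
(0,2): flips 2 -> legal
(0,3): flips 1 -> legal
(1,3): flips 3 -> legal
(1,4): flips 1 -> legal
(2,4): flips 3 -> legal
(2,5): no bracket -> illegal
(3,5): flips 1 -> legal
(4,3): no bracket -> illegal
(4,5): no bracket -> illegal
W mobility = 6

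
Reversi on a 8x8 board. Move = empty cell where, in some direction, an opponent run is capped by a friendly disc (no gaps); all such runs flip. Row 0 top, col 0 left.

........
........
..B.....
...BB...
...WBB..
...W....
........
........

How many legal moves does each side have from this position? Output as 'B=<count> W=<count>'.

Answer: B=4 W=4

Derivation:
-- B to move --
(3,2): no bracket -> illegal
(4,2): flips 1 -> legal
(5,2): flips 1 -> legal
(5,4): no bracket -> illegal
(6,2): flips 1 -> legal
(6,3): flips 2 -> legal
(6,4): no bracket -> illegal
B mobility = 4
-- W to move --
(1,1): no bracket -> illegal
(1,2): no bracket -> illegal
(1,3): no bracket -> illegal
(2,1): no bracket -> illegal
(2,3): flips 1 -> legal
(2,4): no bracket -> illegal
(2,5): flips 1 -> legal
(3,1): no bracket -> illegal
(3,2): no bracket -> illegal
(3,5): flips 1 -> legal
(3,6): no bracket -> illegal
(4,2): no bracket -> illegal
(4,6): flips 2 -> legal
(5,4): no bracket -> illegal
(5,5): no bracket -> illegal
(5,6): no bracket -> illegal
W mobility = 4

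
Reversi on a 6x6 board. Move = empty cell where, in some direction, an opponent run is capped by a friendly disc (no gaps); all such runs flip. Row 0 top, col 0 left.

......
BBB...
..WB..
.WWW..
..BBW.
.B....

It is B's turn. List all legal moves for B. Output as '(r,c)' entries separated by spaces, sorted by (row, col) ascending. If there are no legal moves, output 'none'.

Answer: (2,0) (2,1) (2,4) (4,1) (4,5) (5,5)

Derivation:
(1,3): no bracket -> illegal
(2,0): flips 1 -> legal
(2,1): flips 2 -> legal
(2,4): flips 1 -> legal
(3,0): no bracket -> illegal
(3,4): no bracket -> illegal
(3,5): no bracket -> illegal
(4,0): no bracket -> illegal
(4,1): flips 1 -> legal
(4,5): flips 1 -> legal
(5,3): no bracket -> illegal
(5,4): no bracket -> illegal
(5,5): flips 3 -> legal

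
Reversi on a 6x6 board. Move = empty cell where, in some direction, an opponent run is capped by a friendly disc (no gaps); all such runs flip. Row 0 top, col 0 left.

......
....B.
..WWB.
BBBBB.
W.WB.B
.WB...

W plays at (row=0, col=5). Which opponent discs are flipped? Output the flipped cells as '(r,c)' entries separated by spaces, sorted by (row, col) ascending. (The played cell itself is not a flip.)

Answer: (1,4)

Derivation:
Dir NW: edge -> no flip
Dir N: edge -> no flip
Dir NE: edge -> no flip
Dir W: first cell '.' (not opp) -> no flip
Dir E: edge -> no flip
Dir SW: opp run (1,4) capped by W -> flip
Dir S: first cell '.' (not opp) -> no flip
Dir SE: edge -> no flip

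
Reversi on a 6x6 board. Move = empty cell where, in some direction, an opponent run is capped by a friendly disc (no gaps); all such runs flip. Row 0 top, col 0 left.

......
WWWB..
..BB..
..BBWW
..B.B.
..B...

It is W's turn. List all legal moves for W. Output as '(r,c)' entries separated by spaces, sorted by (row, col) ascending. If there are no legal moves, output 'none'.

(0,2): no bracket -> illegal
(0,3): no bracket -> illegal
(0,4): no bracket -> illegal
(1,4): flips 1 -> legal
(2,1): no bracket -> illegal
(2,4): no bracket -> illegal
(3,1): flips 2 -> legal
(4,1): no bracket -> illegal
(4,3): no bracket -> illegal
(4,5): no bracket -> illegal
(5,1): no bracket -> illegal
(5,3): flips 1 -> legal
(5,4): flips 1 -> legal
(5,5): flips 3 -> legal

Answer: (1,4) (3,1) (5,3) (5,4) (5,5)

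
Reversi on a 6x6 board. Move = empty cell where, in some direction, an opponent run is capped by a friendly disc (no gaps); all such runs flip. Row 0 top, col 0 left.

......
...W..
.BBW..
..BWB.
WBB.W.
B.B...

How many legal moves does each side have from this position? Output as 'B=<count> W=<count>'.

-- B to move --
(0,2): no bracket -> illegal
(0,3): no bracket -> illegal
(0,4): flips 1 -> legal
(1,2): flips 1 -> legal
(1,4): flips 1 -> legal
(2,4): flips 2 -> legal
(3,0): flips 1 -> legal
(3,1): no bracket -> illegal
(3,5): no bracket -> illegal
(4,3): no bracket -> illegal
(4,5): no bracket -> illegal
(5,1): no bracket -> illegal
(5,3): no bracket -> illegal
(5,4): flips 1 -> legal
(5,5): flips 2 -> legal
B mobility = 7
-- W to move --
(1,0): no bracket -> illegal
(1,1): flips 1 -> legal
(1,2): no bracket -> illegal
(2,0): flips 2 -> legal
(2,4): flips 1 -> legal
(2,5): no bracket -> illegal
(3,0): no bracket -> illegal
(3,1): flips 2 -> legal
(3,5): flips 1 -> legal
(4,3): flips 2 -> legal
(4,5): flips 1 -> legal
(5,1): flips 1 -> legal
(5,3): no bracket -> illegal
W mobility = 8

Answer: B=7 W=8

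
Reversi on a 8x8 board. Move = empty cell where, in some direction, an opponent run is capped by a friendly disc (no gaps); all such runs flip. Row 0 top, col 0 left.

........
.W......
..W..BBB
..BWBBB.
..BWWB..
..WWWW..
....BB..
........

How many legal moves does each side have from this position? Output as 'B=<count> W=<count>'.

-- B to move --
(0,0): no bracket -> illegal
(0,1): no bracket -> illegal
(0,2): no bracket -> illegal
(1,0): no bracket -> illegal
(1,2): flips 1 -> legal
(1,3): no bracket -> illegal
(2,0): no bracket -> illegal
(2,1): no bracket -> illegal
(2,3): no bracket -> illegal
(2,4): flips 1 -> legal
(3,1): no bracket -> illegal
(4,1): no bracket -> illegal
(4,6): flips 1 -> legal
(5,1): no bracket -> illegal
(5,6): no bracket -> illegal
(6,1): flips 2 -> legal
(6,2): flips 3 -> legal
(6,3): flips 1 -> legal
(6,6): no bracket -> illegal
B mobility = 6
-- W to move --
(1,4): no bracket -> illegal
(1,5): flips 3 -> legal
(1,6): flips 2 -> legal
(1,7): flips 2 -> legal
(2,1): flips 1 -> legal
(2,3): no bracket -> illegal
(2,4): flips 1 -> legal
(3,1): flips 2 -> legal
(3,7): flips 3 -> legal
(4,1): flips 1 -> legal
(4,6): flips 1 -> legal
(4,7): no bracket -> illegal
(5,1): flips 1 -> legal
(5,6): no bracket -> illegal
(6,3): no bracket -> illegal
(6,6): no bracket -> illegal
(7,3): flips 1 -> legal
(7,4): flips 1 -> legal
(7,5): flips 2 -> legal
(7,6): flips 1 -> legal
W mobility = 14

Answer: B=6 W=14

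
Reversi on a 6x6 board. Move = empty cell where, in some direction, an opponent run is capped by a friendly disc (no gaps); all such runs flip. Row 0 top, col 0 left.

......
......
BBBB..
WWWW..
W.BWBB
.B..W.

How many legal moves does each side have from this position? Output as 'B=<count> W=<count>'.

Answer: B=4 W=10

Derivation:
-- B to move --
(2,4): flips 1 -> legal
(3,4): no bracket -> illegal
(4,1): flips 2 -> legal
(5,0): flips 2 -> legal
(5,2): no bracket -> illegal
(5,3): flips 2 -> legal
(5,5): no bracket -> illegal
B mobility = 4
-- W to move --
(1,0): flips 2 -> legal
(1,1): flips 2 -> legal
(1,2): flips 2 -> legal
(1,3): flips 2 -> legal
(1,4): flips 1 -> legal
(2,4): no bracket -> illegal
(3,4): flips 1 -> legal
(3,5): no bracket -> illegal
(4,1): flips 1 -> legal
(5,0): no bracket -> illegal
(5,2): flips 1 -> legal
(5,3): flips 1 -> legal
(5,5): flips 1 -> legal
W mobility = 10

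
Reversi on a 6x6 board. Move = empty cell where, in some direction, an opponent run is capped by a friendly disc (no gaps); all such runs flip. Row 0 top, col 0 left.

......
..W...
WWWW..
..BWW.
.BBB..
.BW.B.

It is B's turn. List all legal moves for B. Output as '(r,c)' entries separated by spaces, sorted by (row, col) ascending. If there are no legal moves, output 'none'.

Answer: (0,2) (1,0) (1,3) (1,4) (2,4) (2,5) (3,5) (5,3)

Derivation:
(0,1): no bracket -> illegal
(0,2): flips 2 -> legal
(0,3): no bracket -> illegal
(1,0): flips 1 -> legal
(1,1): no bracket -> illegal
(1,3): flips 2 -> legal
(1,4): flips 1 -> legal
(2,4): flips 1 -> legal
(2,5): flips 1 -> legal
(3,0): no bracket -> illegal
(3,1): no bracket -> illegal
(3,5): flips 2 -> legal
(4,4): no bracket -> illegal
(4,5): no bracket -> illegal
(5,3): flips 1 -> legal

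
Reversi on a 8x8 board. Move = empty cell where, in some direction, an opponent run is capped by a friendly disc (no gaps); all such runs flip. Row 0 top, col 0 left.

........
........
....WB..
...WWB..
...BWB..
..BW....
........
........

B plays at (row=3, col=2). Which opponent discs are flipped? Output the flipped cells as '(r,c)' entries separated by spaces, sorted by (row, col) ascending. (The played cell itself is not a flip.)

Dir NW: first cell '.' (not opp) -> no flip
Dir N: first cell '.' (not opp) -> no flip
Dir NE: first cell '.' (not opp) -> no flip
Dir W: first cell '.' (not opp) -> no flip
Dir E: opp run (3,3) (3,4) capped by B -> flip
Dir SW: first cell '.' (not opp) -> no flip
Dir S: first cell '.' (not opp) -> no flip
Dir SE: first cell 'B' (not opp) -> no flip

Answer: (3,3) (3,4)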